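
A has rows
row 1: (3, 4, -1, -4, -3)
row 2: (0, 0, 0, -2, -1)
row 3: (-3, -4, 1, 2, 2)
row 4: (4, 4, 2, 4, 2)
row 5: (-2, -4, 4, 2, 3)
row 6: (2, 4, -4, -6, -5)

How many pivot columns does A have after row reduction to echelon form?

Row reduce to echelon form.
R3 ← R3 + R1: [0, 0, 0, -2, -1]
R4 ← R4 − (4/3)·R1: [0, -4/3, 10/3, 28/3, 6]
R5 ← R5 + (2/3)·R1: [0, -4/3, 10/3, -2/3, 1]
R6 ← R6 − (2/3)·R1: [0, 4/3, -10/3, -10/3, -3]
Swap R2 ↔ R4
R5 ← R5 − R2: [0, 0, 0, -10, -5]
R6 ← R6 + R2: [0, 0, 0, 6, 3]
R4 ← R4 − R3: [0, 0, 0, 0, 0]
R5 ← R5 − (5)·R3: [0, 0, 0, 0, 0]
R6 ← R6 + (3)·R3: [0, 0, 0, 0, 0]
Echelon form has 3 nonzero rows, so rank(A) = 3.
Each nonzero row contributes one pivot column: 3 pivot columns.

3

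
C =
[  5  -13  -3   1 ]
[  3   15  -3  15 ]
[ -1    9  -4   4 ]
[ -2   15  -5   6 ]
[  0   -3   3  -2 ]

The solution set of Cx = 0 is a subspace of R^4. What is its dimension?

Row reduce to echelon form.
R2 ← R2 − (3/5)·R1: [0, 114/5, -6/5, 72/5]
R3 ← R3 + (1/5)·R1: [0, 32/5, -23/5, 21/5]
R4 ← R4 + (2/5)·R1: [0, 49/5, -31/5, 32/5]
R3 ← R3 − (16/57)·R2: [0, 0, -81/19, 3/19]
R4 ← R4 − (49/114)·R2: [0, 0, -108/19, 4/19]
R5 ← R5 + (5/38)·R2: [0, 0, 54/19, -2/19]
R4 ← R4 − (4/3)·R3: [0, 0, 0, 0]
R5 ← R5 + (2/3)·R3: [0, 0, 0, 0]
3 nonzero rows, so rank(C) = 3.
C has 4 columns; by rank–nullity, nullity = 4 − 3 = 1.

1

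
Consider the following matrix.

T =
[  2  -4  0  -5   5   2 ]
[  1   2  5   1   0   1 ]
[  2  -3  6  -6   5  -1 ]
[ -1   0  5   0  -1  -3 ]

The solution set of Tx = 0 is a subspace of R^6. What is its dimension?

2

Row reduce to echelon form.
R2 ← R2 − (1/2)·R1: [0, 4, 5, 7/2, -5/2, 0]
R3 ← R3 − R1: [0, 1, 6, -1, 0, -3]
R4 ← R4 + (1/2)·R1: [0, -2, 5, -5/2, 3/2, -2]
R3 ← R3 − (1/4)·R2: [0, 0, 19/4, -15/8, 5/8, -3]
R4 ← R4 + (1/2)·R2: [0, 0, 15/2, -3/4, 1/4, -2]
R4 ← R4 − (30/19)·R3: [0, 0, 0, 42/19, -14/19, 52/19]
4 nonzero rows, so rank(T) = 4.
T has 6 columns; by rank–nullity, nullity = 6 − 4 = 2.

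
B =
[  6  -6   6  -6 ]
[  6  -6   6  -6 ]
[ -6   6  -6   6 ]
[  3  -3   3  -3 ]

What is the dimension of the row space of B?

1

Row reduce to echelon form.
R2 ← R2 − R1: [0, 0, 0, 0]
R3 ← R3 + R1: [0, 0, 0, 0]
R4 ← R4 − (1/2)·R1: [0, 0, 0, 0]
Echelon form has 1 nonzero row, so rank(B) = 1.
The row space has dimension equal to the rank: 1.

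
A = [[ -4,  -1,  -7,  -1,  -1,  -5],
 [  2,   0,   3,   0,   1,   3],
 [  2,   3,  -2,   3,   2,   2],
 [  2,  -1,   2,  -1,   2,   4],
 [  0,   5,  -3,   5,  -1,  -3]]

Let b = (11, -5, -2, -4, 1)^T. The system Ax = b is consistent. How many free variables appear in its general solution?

Row reduce the augmented matrix [A | b].
R2 ← R2 + (1/2)·R1: [0, -1/2, -1/2, -1/2, 1/2, 1/2, 1/2]
R3 ← R3 + (1/2)·R1: [0, 5/2, -11/2, 5/2, 3/2, -1/2, 7/2]
R4 ← R4 + (1/2)·R1: [0, -3/2, -3/2, -3/2, 3/2, 3/2, 3/2]
R3 ← R3 + (5)·R2: [0, 0, -8, 0, 4, 2, 6]
R4 ← R4 − (3)·R2: [0, 0, 0, 0, 0, 0, 0]
R5 ← R5 + (10)·R2: [0, 0, -8, 0, 4, 2, 6]
R5 ← R5 − R3: [0, 0, 0, 0, 0, 0, 0]
The echelon form has 3 nonzero rows, and every pivot lies in the first 6 columns, so rank(A) = rank([A|b]) = 3.
The system is consistent.
Free variables = (unknowns) − (rank) = 6 − 3 = 3.

3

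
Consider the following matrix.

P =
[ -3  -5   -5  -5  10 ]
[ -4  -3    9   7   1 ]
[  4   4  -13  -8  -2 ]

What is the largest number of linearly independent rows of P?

3

Row reduce to echelon form.
R2 ← R2 − (4/3)·R1: [0, 11/3, 47/3, 41/3, -37/3]
R3 ← R3 + (4/3)·R1: [0, -8/3, -59/3, -44/3, 34/3]
R3 ← R3 + (8/11)·R2: [0, 0, -91/11, -52/11, 26/11]
Echelon form has 3 nonzero rows, so rank(P) = 3.
The rank gives the maximum number of linearly independent rows: 3.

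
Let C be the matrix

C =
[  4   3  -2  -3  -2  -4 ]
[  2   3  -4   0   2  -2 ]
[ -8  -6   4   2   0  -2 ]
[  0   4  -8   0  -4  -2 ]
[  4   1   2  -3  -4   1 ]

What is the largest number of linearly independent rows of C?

4

Row reduce to echelon form.
R2 ← R2 − (1/2)·R1: [0, 3/2, -3, 3/2, 3, 0]
R3 ← R3 + (2)·R1: [0, 0, 0, -4, -4, -10]
R5 ← R5 − R1: [0, -2, 4, 0, -2, 5]
R4 ← R4 − (8/3)·R2: [0, 0, 0, -4, -12, -2]
R5 ← R5 + (4/3)·R2: [0, 0, 0, 2, 2, 5]
R4 ← R4 − R3: [0, 0, 0, 0, -8, 8]
R5 ← R5 + (1/2)·R3: [0, 0, 0, 0, 0, 0]
Echelon form has 4 nonzero rows, so rank(C) = 4.
The rank gives the maximum number of linearly independent rows: 4.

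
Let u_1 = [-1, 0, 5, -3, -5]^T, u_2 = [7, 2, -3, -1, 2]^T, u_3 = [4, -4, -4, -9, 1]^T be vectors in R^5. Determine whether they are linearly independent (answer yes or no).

Form the matrix with these vectors as rows and row reduce.
R2 ← R2 + (7)·R1: [0, 2, 32, -22, -33]
R3 ← R3 + (4)·R1: [0, -4, 16, -21, -19]
R3 ← R3 + (2)·R2: [0, 0, 80, -65, -85]
3 nonzero rows, so the 3 vectors span a space of dimension 3.
Since 3 = 3, the vectors are linearly independent.

yes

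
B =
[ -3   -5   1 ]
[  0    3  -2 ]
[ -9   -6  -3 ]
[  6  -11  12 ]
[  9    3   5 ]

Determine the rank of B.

Row reduce to echelon form.
R3 ← R3 − (3)·R1: [0, 9, -6]
R4 ← R4 + (2)·R1: [0, -21, 14]
R5 ← R5 + (3)·R1: [0, -12, 8]
R3 ← R3 − (3)·R2: [0, 0, 0]
R4 ← R4 + (7)·R2: [0, 0, 0]
R5 ← R5 + (4)·R2: [0, 0, 0]
Echelon form has 2 nonzero rows, so rank(B) = 2.

2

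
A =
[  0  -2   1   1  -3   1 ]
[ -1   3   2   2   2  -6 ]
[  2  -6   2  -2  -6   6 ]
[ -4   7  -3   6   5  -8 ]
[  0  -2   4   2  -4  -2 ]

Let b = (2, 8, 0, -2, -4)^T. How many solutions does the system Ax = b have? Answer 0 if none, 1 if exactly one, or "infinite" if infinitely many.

0

Row reduce the augmented matrix [A | b].
Swap R1 ↔ R2
R3 ← R3 + (2)·R1: [0, 0, 6, 2, -2, -6, 16]
R4 ← R4 − (4)·R1: [0, -5, -11, -2, -3, 16, -34]
R4 ← R4 − (5/2)·R2: [0, 0, -27/2, -9/2, 9/2, 27/2, -39]
R5 ← R5 − R2: [0, 0, 3, 1, -1, -3, -6]
R4 ← R4 + (9/4)·R3: [0, 0, 0, 0, 0, 0, -3]
R5 ← R5 − (1/2)·R3: [0, 0, 0, 0, 0, 0, -14]
R5 ← R5 − (14/3)·R4: [0, 0, 0, 0, 0, 0, 0]
The echelon form has 4 nonzero rows; the last pivot sits in the augmented column, so rank(A) = 3 but rank([A|b]) = 4.
Since the ranks differ, the system is inconsistent.
It has no solutions.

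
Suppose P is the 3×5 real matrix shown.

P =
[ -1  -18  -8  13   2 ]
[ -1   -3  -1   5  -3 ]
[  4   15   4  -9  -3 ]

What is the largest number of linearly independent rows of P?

Row reduce to echelon form.
R2 ← R2 − R1: [0, 15, 7, -8, -5]
R3 ← R3 + (4)·R1: [0, -57, -28, 43, 5]
R3 ← R3 + (19/5)·R2: [0, 0, -7/5, 63/5, -14]
Echelon form has 3 nonzero rows, so rank(P) = 3.
The rank gives the maximum number of linearly independent rows: 3.

3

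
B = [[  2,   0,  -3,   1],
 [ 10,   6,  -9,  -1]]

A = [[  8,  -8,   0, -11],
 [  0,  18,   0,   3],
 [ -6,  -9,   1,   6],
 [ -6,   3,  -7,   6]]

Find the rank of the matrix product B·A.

First compute BA:
[[ 28,  14, -10, -34],
 [140, 106,  -2, -152]]
Now row reduce the product.
R2 ← R2 − (5)·R1: [0, 36, 48, 18]
2 nonzero rows, so rank(BA) = 2.

2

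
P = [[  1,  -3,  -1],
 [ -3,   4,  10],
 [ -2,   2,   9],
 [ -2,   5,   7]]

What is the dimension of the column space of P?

Row reduce to echelon form.
R2 ← R2 + (3)·R1: [0, -5, 7]
R3 ← R3 + (2)·R1: [0, -4, 7]
R4 ← R4 + (2)·R1: [0, -1, 5]
R3 ← R3 − (4/5)·R2: [0, 0, 7/5]
R4 ← R4 − (1/5)·R2: [0, 0, 18/5]
R4 ← R4 − (18/7)·R3: [0, 0, 0]
Echelon form has 3 nonzero rows, so rank(P) = 3.
The column space has dimension equal to the rank: 3.

3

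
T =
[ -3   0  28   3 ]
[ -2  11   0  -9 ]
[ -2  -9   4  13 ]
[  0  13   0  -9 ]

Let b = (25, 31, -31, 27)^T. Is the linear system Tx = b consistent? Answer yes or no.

yes

Row reduce the augmented matrix [T | b].
R2 ← R2 − (2/3)·R1: [0, 11, -56/3, -11, 43/3]
R3 ← R3 − (2/3)·R1: [0, -9, -44/3, 11, -143/3]
R3 ← R3 + (9/11)·R2: [0, 0, -988/33, 2, -1186/33]
R4 ← R4 − (13/11)·R2: [0, 0, 728/33, 4, 332/33]
R4 ← R4 + (14/19)·R3: [0, 0, 0, 104/19, -312/19]
The echelon form has 4 nonzero rows, and every pivot lies in the first 4 columns, so rank(T) = rank([T|b]) = 4.
The system is consistent.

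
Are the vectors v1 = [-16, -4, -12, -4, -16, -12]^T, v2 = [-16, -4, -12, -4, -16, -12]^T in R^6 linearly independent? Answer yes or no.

Form the matrix with these vectors as rows and row reduce.
R2 ← R2 − R1: [0, 0, 0, 0, 0, 0]
1 nonzero row, so the 2 vectors span a space of dimension 1.
Since 1 < 2, the vectors are linearly dependent.

no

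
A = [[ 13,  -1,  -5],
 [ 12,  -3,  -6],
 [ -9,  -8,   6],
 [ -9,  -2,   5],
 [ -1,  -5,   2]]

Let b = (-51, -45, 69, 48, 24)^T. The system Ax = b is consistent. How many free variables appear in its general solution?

0

Row reduce the augmented matrix [A | b].
R2 ← R2 − (12/13)·R1: [0, -27/13, -18/13, 27/13]
R3 ← R3 + (9/13)·R1: [0, -113/13, 33/13, 438/13]
R4 ← R4 + (9/13)·R1: [0, -35/13, 20/13, 165/13]
R5 ← R5 + (1/13)·R1: [0, -66/13, 21/13, 261/13]
R3 ← R3 − (113/27)·R2: [0, 0, 25/3, 25]
R4 ← R4 − (35/27)·R2: [0, 0, 10/3, 10]
R5 ← R5 − (22/9)·R2: [0, 0, 5, 15]
R4 ← R4 − (2/5)·R3: [0, 0, 0, 0]
R5 ← R5 − (3/5)·R3: [0, 0, 0, 0]
The echelon form has 3 nonzero rows, and every pivot lies in the first 3 columns, so rank(A) = rank([A|b]) = 3.
The system is consistent.
Free variables = (unknowns) − (rank) = 3 − 3 = 0.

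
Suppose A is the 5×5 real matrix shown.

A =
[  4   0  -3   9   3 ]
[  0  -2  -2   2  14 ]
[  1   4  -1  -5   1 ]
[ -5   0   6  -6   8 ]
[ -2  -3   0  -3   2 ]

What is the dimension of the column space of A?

Row reduce to echelon form.
R3 ← R3 − (1/4)·R1: [0, 4, -1/4, -29/4, 1/4]
R4 ← R4 + (5/4)·R1: [0, 0, 9/4, 21/4, 47/4]
R5 ← R5 + (1/2)·R1: [0, -3, -3/2, 3/2, 7/2]
R3 ← R3 + (2)·R2: [0, 0, -17/4, -13/4, 113/4]
R5 ← R5 − (3/2)·R2: [0, 0, 3/2, -3/2, -35/2]
R4 ← R4 + (9/17)·R3: [0, 0, 0, 60/17, 454/17]
R5 ← R5 + (6/17)·R3: [0, 0, 0, -45/17, -128/17]
R5 ← R5 + (3/4)·R4: [0, 0, 0, 0, 25/2]
Echelon form has 5 nonzero rows, so rank(A) = 5.
The column space has dimension equal to the rank: 5.

5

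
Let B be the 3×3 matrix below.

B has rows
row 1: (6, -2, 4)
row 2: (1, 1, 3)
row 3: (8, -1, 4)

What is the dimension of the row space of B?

3

Row reduce to echelon form.
R2 ← R2 − (1/6)·R1: [0, 4/3, 7/3]
R3 ← R3 − (4/3)·R1: [0, 5/3, -4/3]
R3 ← R3 − (5/4)·R2: [0, 0, -17/4]
Echelon form has 3 nonzero rows, so rank(B) = 3.
The row space has dimension equal to the rank: 3.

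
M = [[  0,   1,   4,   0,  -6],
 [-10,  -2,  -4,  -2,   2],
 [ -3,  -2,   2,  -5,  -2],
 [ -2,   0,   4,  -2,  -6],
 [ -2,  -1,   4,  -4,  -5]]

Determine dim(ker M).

Row reduce to echelon form.
Swap R1 ↔ R2
R3 ← R3 − (3/10)·R1: [0, -7/5, 16/5, -22/5, -13/5]
R4 ← R4 − (1/5)·R1: [0, 2/5, 24/5, -8/5, -32/5]
R5 ← R5 − (1/5)·R1: [0, -3/5, 24/5, -18/5, -27/5]
R3 ← R3 + (7/5)·R2: [0, 0, 44/5, -22/5, -11]
R4 ← R4 − (2/5)·R2: [0, 0, 16/5, -8/5, -4]
R5 ← R5 + (3/5)·R2: [0, 0, 36/5, -18/5, -9]
R4 ← R4 − (4/11)·R3: [0, 0, 0, 0, 0]
R5 ← R5 − (9/11)·R3: [0, 0, 0, 0, 0]
3 nonzero rows, so rank(M) = 3.
M has 5 columns; by rank–nullity, nullity = 5 − 3 = 2.

2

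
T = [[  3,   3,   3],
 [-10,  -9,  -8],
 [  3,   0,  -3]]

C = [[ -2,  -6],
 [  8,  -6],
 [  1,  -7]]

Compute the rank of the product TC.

2

First compute TC:
[[ 21, -57],
 [-60, 170],
 [ -9,   3]]
Now row reduce the product.
R2 ← R2 + (20/7)·R1: [0, 50/7]
R3 ← R3 + (3/7)·R1: [0, -150/7]
R3 ← R3 + (3)·R2: [0, 0]
2 nonzero rows, so rank(TC) = 2.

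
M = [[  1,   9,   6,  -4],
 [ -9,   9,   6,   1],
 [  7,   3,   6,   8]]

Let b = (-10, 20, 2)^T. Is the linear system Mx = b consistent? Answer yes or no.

Row reduce the augmented matrix [M | b].
R2 ← R2 + (9)·R1: [0, 90, 60, -35, -70]
R3 ← R3 − (7)·R1: [0, -60, -36, 36, 72]
R3 ← R3 + (2/3)·R2: [0, 0, 4, 38/3, 76/3]
The echelon form has 3 nonzero rows, and every pivot lies in the first 4 columns, so rank(M) = rank([M|b]) = 3.
The system is consistent.

yes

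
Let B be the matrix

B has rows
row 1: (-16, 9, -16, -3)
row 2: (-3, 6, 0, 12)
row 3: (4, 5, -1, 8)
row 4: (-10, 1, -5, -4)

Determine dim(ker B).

1

Row reduce to echelon form.
R2 ← R2 − (3/16)·R1: [0, 69/16, 3, 201/16]
R3 ← R3 + (1/4)·R1: [0, 29/4, -5, 29/4]
R4 ← R4 − (5/8)·R1: [0, -37/8, 5, -17/8]
R3 ← R3 − (116/69)·R2: [0, 0, -231/23, -319/23]
R4 ← R4 + (74/69)·R2: [0, 0, 189/23, 261/23]
R4 ← R4 + (9/11)·R3: [0, 0, 0, 0]
3 nonzero rows, so rank(B) = 3.
B has 4 columns; by rank–nullity, nullity = 4 − 3 = 1.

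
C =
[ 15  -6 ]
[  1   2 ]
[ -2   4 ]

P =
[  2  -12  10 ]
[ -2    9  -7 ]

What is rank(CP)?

2

First compute CP:
[[ 42, -234, 192],
 [ -2,   6,  -4],
 [-12,  60, -48]]
Now row reduce the product.
R2 ← R2 + (1/21)·R1: [0, -36/7, 36/7]
R3 ← R3 + (2/7)·R1: [0, -48/7, 48/7]
R3 ← R3 − (4/3)·R2: [0, 0, 0]
2 nonzero rows, so rank(CP) = 2.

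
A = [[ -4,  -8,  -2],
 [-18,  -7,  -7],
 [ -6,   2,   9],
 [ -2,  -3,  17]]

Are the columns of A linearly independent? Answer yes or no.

Row reduce A to echelon form.
R2 ← R2 − (9/2)·R1: [0, 29, 2]
R3 ← R3 − (3/2)·R1: [0, 14, 12]
R4 ← R4 − (1/2)·R1: [0, 1, 18]
R3 ← R3 − (14/29)·R2: [0, 0, 320/29]
R4 ← R4 − (1/29)·R2: [0, 0, 520/29]
R4 ← R4 − (13/8)·R3: [0, 0, 0]
3 pivots among 3 columns.
Every column is a pivot column, so the columns are linearly independent.

yes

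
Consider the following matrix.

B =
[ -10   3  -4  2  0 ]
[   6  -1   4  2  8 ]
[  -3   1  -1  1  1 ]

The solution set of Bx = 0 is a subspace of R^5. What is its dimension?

Row reduce to echelon form.
R2 ← R2 + (3/5)·R1: [0, 4/5, 8/5, 16/5, 8]
R3 ← R3 − (3/10)·R1: [0, 1/10, 1/5, 2/5, 1]
R3 ← R3 − (1/8)·R2: [0, 0, 0, 0, 0]
2 nonzero rows, so rank(B) = 2.
B has 5 columns; by rank–nullity, nullity = 5 − 2 = 3.

3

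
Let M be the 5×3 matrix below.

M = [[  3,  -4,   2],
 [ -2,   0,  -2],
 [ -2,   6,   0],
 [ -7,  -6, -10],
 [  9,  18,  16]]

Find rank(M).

Row reduce to echelon form.
R2 ← R2 + (2/3)·R1: [0, -8/3, -2/3]
R3 ← R3 + (2/3)·R1: [0, 10/3, 4/3]
R4 ← R4 + (7/3)·R1: [0, -46/3, -16/3]
R5 ← R5 − (3)·R1: [0, 30, 10]
R3 ← R3 + (5/4)·R2: [0, 0, 1/2]
R4 ← R4 − (23/4)·R2: [0, 0, -3/2]
R5 ← R5 + (45/4)·R2: [0, 0, 5/2]
R4 ← R4 + (3)·R3: [0, 0, 0]
R5 ← R5 − (5)·R3: [0, 0, 0]
Echelon form has 3 nonzero rows, so rank(M) = 3.

3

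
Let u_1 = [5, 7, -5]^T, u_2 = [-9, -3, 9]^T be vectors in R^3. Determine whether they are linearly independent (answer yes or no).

Form the matrix with these vectors as rows and row reduce.
R2 ← R2 + (9/5)·R1: [0, 48/5, 0]
2 nonzero rows, so the 2 vectors span a space of dimension 2.
Since 2 = 2, the vectors are linearly independent.

yes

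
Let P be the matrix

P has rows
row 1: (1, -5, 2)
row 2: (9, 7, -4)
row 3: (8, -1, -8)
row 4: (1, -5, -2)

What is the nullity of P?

0

Row reduce to echelon form.
R2 ← R2 − (9)·R1: [0, 52, -22]
R3 ← R3 − (8)·R1: [0, 39, -24]
R4 ← R4 − R1: [0, 0, -4]
R3 ← R3 − (3/4)·R2: [0, 0, -15/2]
R4 ← R4 − (8/15)·R3: [0, 0, 0]
3 nonzero rows, so rank(P) = 3.
P has 3 columns; by rank–nullity, nullity = 3 − 3 = 0.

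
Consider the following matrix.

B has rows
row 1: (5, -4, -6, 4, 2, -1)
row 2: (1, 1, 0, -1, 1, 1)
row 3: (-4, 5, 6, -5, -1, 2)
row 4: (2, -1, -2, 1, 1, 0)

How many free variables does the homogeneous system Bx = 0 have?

4

Row reduce to echelon form.
R2 ← R2 − (1/5)·R1: [0, 9/5, 6/5, -9/5, 3/5, 6/5]
R3 ← R3 + (4/5)·R1: [0, 9/5, 6/5, -9/5, 3/5, 6/5]
R4 ← R4 − (2/5)·R1: [0, 3/5, 2/5, -3/5, 1/5, 2/5]
R3 ← R3 − R2: [0, 0, 0, 0, 0, 0]
R4 ← R4 − (1/3)·R2: [0, 0, 0, 0, 0, 0]
2 nonzero rows, so rank(B) = 2.
B has 6 columns; by rank–nullity, nullity = 6 − 2 = 4.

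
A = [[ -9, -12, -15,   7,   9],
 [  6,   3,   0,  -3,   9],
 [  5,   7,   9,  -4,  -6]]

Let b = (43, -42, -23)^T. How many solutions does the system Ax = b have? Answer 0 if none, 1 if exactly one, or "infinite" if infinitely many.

infinite

Row reduce the augmented matrix [A | b].
R2 ← R2 + (2/3)·R1: [0, -5, -10, 5/3, 15, -40/3]
R3 ← R3 + (5/9)·R1: [0, 1/3, 2/3, -1/9, -1, 8/9]
R3 ← R3 + (1/15)·R2: [0, 0, 0, 0, 0, 0]
The echelon form has 2 nonzero rows, and every pivot lies in the first 5 columns, so rank(A) = rank([A|b]) = 2.
The system is consistent.
rank = 2 < 5 unknowns, so there are infinitely many solutions.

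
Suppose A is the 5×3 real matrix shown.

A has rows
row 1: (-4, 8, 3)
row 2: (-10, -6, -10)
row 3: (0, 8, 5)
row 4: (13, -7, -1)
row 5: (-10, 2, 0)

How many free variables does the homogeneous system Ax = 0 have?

0

Row reduce to echelon form.
R2 ← R2 − (5/2)·R1: [0, -26, -35/2]
R4 ← R4 + (13/4)·R1: [0, 19, 35/4]
R5 ← R5 − (5/2)·R1: [0, -18, -15/2]
R3 ← R3 + (4/13)·R2: [0, 0, -5/13]
R4 ← R4 + (19/26)·R2: [0, 0, -105/26]
R5 ← R5 − (9/13)·R2: [0, 0, 60/13]
R4 ← R4 − (21/2)·R3: [0, 0, 0]
R5 ← R5 + (12)·R3: [0, 0, 0]
3 nonzero rows, so rank(A) = 3.
A has 3 columns; by rank–nullity, nullity = 3 − 3 = 0.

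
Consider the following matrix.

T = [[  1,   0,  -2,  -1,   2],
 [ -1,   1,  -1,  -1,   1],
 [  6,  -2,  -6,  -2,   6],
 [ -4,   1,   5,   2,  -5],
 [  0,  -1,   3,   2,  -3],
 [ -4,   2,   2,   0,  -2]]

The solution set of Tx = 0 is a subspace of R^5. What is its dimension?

3

Row reduce to echelon form.
R2 ← R2 + R1: [0, 1, -3, -2, 3]
R3 ← R3 − (6)·R1: [0, -2, 6, 4, -6]
R4 ← R4 + (4)·R1: [0, 1, -3, -2, 3]
R6 ← R6 + (4)·R1: [0, 2, -6, -4, 6]
R3 ← R3 + (2)·R2: [0, 0, 0, 0, 0]
R4 ← R4 − R2: [0, 0, 0, 0, 0]
R5 ← R5 + R2: [0, 0, 0, 0, 0]
R6 ← R6 − (2)·R2: [0, 0, 0, 0, 0]
2 nonzero rows, so rank(T) = 2.
T has 5 columns; by rank–nullity, nullity = 5 − 2 = 3.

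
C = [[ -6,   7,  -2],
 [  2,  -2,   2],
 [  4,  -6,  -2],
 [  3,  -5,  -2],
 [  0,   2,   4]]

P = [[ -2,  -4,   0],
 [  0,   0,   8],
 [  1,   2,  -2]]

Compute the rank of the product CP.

2

First compute CP:
[[ 10,  20,  60],
 [ -2,  -4, -20],
 [-10, -20, -44],
 [ -8, -16, -36],
 [  4,   8,   8]]
Now row reduce the product.
R2 ← R2 + (1/5)·R1: [0, 0, -8]
R3 ← R3 + R1: [0, 0, 16]
R4 ← R4 + (4/5)·R1: [0, 0, 12]
R5 ← R5 − (2/5)·R1: [0, 0, -16]
R3 ← R3 + (2)·R2: [0, 0, 0]
R4 ← R4 + (3/2)·R2: [0, 0, 0]
R5 ← R5 − (2)·R2: [0, 0, 0]
2 nonzero rows, so rank(CP) = 2.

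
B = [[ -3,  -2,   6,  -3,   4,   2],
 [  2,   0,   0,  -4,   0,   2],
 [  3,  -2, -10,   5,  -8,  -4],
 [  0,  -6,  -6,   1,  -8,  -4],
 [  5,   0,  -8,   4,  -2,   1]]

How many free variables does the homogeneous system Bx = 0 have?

Row reduce to echelon form.
R2 ← R2 + (2/3)·R1: [0, -4/3, 4, -6, 8/3, 10/3]
R3 ← R3 + R1: [0, -4, -4, 2, -4, -2]
R5 ← R5 + (5/3)·R1: [0, -10/3, 2, -1, 14/3, 13/3]
R3 ← R3 − (3)·R2: [0, 0, -16, 20, -12, -12]
R4 ← R4 − (9/2)·R2: [0, 0, -24, 28, -20, -19]
R5 ← R5 − (5/2)·R2: [0, 0, -8, 14, -2, -4]
R4 ← R4 − (3/2)·R3: [0, 0, 0, -2, -2, -1]
R5 ← R5 − (1/2)·R3: [0, 0, 0, 4, 4, 2]
R5 ← R5 + (2)·R4: [0, 0, 0, 0, 0, 0]
4 nonzero rows, so rank(B) = 4.
B has 6 columns; by rank–nullity, nullity = 6 − 4 = 2.

2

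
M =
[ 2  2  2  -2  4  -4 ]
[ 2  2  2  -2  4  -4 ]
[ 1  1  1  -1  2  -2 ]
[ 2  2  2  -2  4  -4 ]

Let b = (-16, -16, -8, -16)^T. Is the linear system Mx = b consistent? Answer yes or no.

yes

Row reduce the augmented matrix [M | b].
R2 ← R2 − R1: [0, 0, 0, 0, 0, 0, 0]
R3 ← R3 − (1/2)·R1: [0, 0, 0, 0, 0, 0, 0]
R4 ← R4 − R1: [0, 0, 0, 0, 0, 0, 0]
The echelon form has 1 nonzero rows, and every pivot lies in the first 6 columns, so rank(M) = rank([M|b]) = 1.
The system is consistent.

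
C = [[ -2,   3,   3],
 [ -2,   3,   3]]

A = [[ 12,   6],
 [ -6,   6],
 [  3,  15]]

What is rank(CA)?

1

First compute CA:
[[-33,  51],
 [-33,  51]]
Now row reduce the product.
R2 ← R2 − R1: [0, 0]
1 nonzero row, so rank(CA) = 1.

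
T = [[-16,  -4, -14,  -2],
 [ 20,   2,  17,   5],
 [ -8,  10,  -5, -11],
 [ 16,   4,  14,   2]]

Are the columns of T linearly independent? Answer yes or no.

Row reduce T to echelon form.
R2 ← R2 + (5/4)·R1: [0, -3, -1/2, 5/2]
R3 ← R3 − (1/2)·R1: [0, 12, 2, -10]
R4 ← R4 + R1: [0, 0, 0, 0]
R3 ← R3 + (4)·R2: [0, 0, 0, 0]
2 pivots among 4 columns.
Only 2 < 4 pivot columns, so the columns are linearly dependent.

no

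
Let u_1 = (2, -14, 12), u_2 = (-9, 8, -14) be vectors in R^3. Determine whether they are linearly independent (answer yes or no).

yes

Form the matrix with these vectors as rows and row reduce.
R2 ← R2 + (9/2)·R1: [0, -55, 40]
2 nonzero rows, so the 2 vectors span a space of dimension 2.
Since 2 = 2, the vectors are linearly independent.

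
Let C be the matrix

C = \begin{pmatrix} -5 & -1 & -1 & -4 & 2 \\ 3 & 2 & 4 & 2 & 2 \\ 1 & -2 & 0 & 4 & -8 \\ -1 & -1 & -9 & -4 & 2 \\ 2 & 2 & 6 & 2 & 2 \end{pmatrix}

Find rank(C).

Row reduce to echelon form.
R2 ← R2 + (3/5)·R1: [0, 7/5, 17/5, -2/5, 16/5]
R3 ← R3 + (1/5)·R1: [0, -11/5, -1/5, 16/5, -38/5]
R4 ← R4 − (1/5)·R1: [0, -4/5, -44/5, -16/5, 8/5]
R5 ← R5 + (2/5)·R1: [0, 8/5, 28/5, 2/5, 14/5]
R3 ← R3 + (11/7)·R2: [0, 0, 36/7, 18/7, -18/7]
R4 ← R4 + (4/7)·R2: [0, 0, -48/7, -24/7, 24/7]
R5 ← R5 − (8/7)·R2: [0, 0, 12/7, 6/7, -6/7]
R4 ← R4 + (4/3)·R3: [0, 0, 0, 0, 0]
R5 ← R5 − (1/3)·R3: [0, 0, 0, 0, 0]
Echelon form has 3 nonzero rows, so rank(C) = 3.

3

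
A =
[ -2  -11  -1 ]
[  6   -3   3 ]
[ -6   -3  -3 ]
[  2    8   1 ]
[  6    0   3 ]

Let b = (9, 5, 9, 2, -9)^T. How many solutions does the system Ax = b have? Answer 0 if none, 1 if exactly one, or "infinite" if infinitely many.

0

Row reduce the augmented matrix [A | b].
R2 ← R2 + (3)·R1: [0, -36, 0, 32]
R3 ← R3 − (3)·R1: [0, 30, 0, -18]
R4 ← R4 + R1: [0, -3, 0, 11]
R5 ← R5 + (3)·R1: [0, -33, 0, 18]
R3 ← R3 + (5/6)·R2: [0, 0, 0, 26/3]
R4 ← R4 − (1/12)·R2: [0, 0, 0, 25/3]
R5 ← R5 − (11/12)·R2: [0, 0, 0, -34/3]
R4 ← R4 − (25/26)·R3: [0, 0, 0, 0]
R5 ← R5 + (17/13)·R3: [0, 0, 0, 0]
The echelon form has 3 nonzero rows; the last pivot sits in the augmented column, so rank(A) = 2 but rank([A|b]) = 3.
Since the ranks differ, the system is inconsistent.
It has no solutions.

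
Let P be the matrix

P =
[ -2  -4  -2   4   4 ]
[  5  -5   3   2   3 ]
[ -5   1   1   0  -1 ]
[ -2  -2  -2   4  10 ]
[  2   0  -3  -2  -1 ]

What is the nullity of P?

0

Row reduce to echelon form.
R2 ← R2 + (5/2)·R1: [0, -15, -2, 12, 13]
R3 ← R3 − (5/2)·R1: [0, 11, 6, -10, -11]
R4 ← R4 − R1: [0, 2, 0, 0, 6]
R5 ← R5 + R1: [0, -4, -5, 2, 3]
R3 ← R3 + (11/15)·R2: [0, 0, 68/15, -6/5, -22/15]
R4 ← R4 + (2/15)·R2: [0, 0, -4/15, 8/5, 116/15]
R5 ← R5 − (4/15)·R2: [0, 0, -67/15, -6/5, -7/15]
R4 ← R4 + (1/17)·R3: [0, 0, 0, 26/17, 130/17]
R5 ← R5 + (67/68)·R3: [0, 0, 0, -81/34, -65/34]
R5 ← R5 + (81/52)·R4: [0, 0, 0, 0, 10]
5 nonzero rows, so rank(P) = 5.
P has 5 columns; by rank–nullity, nullity = 5 − 5 = 0.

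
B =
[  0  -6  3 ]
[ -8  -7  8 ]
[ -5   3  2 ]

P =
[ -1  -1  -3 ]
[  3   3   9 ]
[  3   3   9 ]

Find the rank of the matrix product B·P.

1

First compute BP:
[[ -9,  -9, -27],
 [ 11,  11,  33],
 [ 20,  20,  60]]
Now row reduce the product.
R2 ← R2 + (11/9)·R1: [0, 0, 0]
R3 ← R3 + (20/9)·R1: [0, 0, 0]
1 nonzero row, so rank(BP) = 1.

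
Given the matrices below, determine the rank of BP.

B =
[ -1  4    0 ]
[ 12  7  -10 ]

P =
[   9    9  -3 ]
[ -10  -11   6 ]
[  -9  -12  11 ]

First compute BP:
[[-49, -53,  27],
 [128, 151, -104]]
Now row reduce the product.
R2 ← R2 + (128/49)·R1: [0, 615/49, -1640/49]
2 nonzero rows, so rank(BP) = 2.

2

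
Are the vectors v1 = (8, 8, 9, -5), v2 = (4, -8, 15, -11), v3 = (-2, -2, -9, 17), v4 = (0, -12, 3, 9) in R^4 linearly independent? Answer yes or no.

Form the matrix with these vectors as rows and row reduce.
R2 ← R2 − (1/2)·R1: [0, -12, 21/2, -17/2]
R3 ← R3 + (1/4)·R1: [0, 0, -27/4, 63/4]
R4 ← R4 − R2: [0, 0, -15/2, 35/2]
R4 ← R4 − (10/9)·R3: [0, 0, 0, 0]
3 nonzero rows, so the 4 vectors span a space of dimension 3.
Since 3 < 4, the vectors are linearly dependent.

no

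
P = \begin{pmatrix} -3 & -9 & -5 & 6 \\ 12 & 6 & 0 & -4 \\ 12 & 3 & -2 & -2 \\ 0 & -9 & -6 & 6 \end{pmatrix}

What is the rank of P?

2

Row reduce to echelon form.
R2 ← R2 + (4)·R1: [0, -30, -20, 20]
R3 ← R3 + (4)·R1: [0, -33, -22, 22]
R3 ← R3 − (11/10)·R2: [0, 0, 0, 0]
R4 ← R4 − (3/10)·R2: [0, 0, 0, 0]
Echelon form has 2 nonzero rows, so rank(P) = 2.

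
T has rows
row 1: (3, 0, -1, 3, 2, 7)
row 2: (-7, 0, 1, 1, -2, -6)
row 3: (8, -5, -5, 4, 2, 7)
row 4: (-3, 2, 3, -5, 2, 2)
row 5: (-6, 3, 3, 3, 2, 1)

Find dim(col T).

5

Row reduce to echelon form.
R2 ← R2 + (7/3)·R1: [0, 0, -4/3, 8, 8/3, 31/3]
R3 ← R3 − (8/3)·R1: [0, -5, -7/3, -4, -10/3, -35/3]
R4 ← R4 + R1: [0, 2, 2, -2, 4, 9]
R5 ← R5 + (2)·R1: [0, 3, 1, 9, 6, 15]
Swap R2 ↔ R3
R4 ← R4 + (2/5)·R2: [0, 0, 16/15, -18/5, 8/3, 13/3]
R5 ← R5 + (3/5)·R2: [0, 0, -2/5, 33/5, 4, 8]
R4 ← R4 + (4/5)·R3: [0, 0, 0, 14/5, 24/5, 63/5]
R5 ← R5 − (3/10)·R3: [0, 0, 0, 21/5, 16/5, 49/10]
R5 ← R5 − (3/2)·R4: [0, 0, 0, 0, -4, -14]
Echelon form has 5 nonzero rows, so rank(T) = 5.
The column space has dimension equal to the rank: 5.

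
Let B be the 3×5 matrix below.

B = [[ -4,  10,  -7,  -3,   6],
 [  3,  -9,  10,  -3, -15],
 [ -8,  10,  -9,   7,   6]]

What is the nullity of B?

2

Row reduce to echelon form.
R2 ← R2 + (3/4)·R1: [0, -3/2, 19/4, -21/4, -21/2]
R3 ← R3 − (2)·R1: [0, -10, 5, 13, -6]
R3 ← R3 − (20/3)·R2: [0, 0, -80/3, 48, 64]
3 nonzero rows, so rank(B) = 3.
B has 5 columns; by rank–nullity, nullity = 5 − 3 = 2.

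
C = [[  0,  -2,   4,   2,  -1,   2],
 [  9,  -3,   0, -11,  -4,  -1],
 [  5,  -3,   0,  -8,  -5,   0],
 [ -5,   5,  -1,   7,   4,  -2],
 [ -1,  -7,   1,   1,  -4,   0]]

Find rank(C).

5

Row reduce to echelon form.
Swap R1 ↔ R2
R3 ← R3 − (5/9)·R1: [0, -4/3, 0, -17/9, -25/9, 5/9]
R4 ← R4 + (5/9)·R1: [0, 10/3, -1, 8/9, 16/9, -23/9]
R5 ← R5 + (1/9)·R1: [0, -22/3, 1, -2/9, -40/9, -1/9]
R3 ← R3 − (2/3)·R2: [0, 0, -8/3, -29/9, -19/9, -7/9]
R4 ← R4 + (5/3)·R2: [0, 0, 17/3, 38/9, 1/9, 7/9]
R5 ← R5 − (11/3)·R2: [0, 0, -41/3, -68/9, -7/9, -67/9]
R4 ← R4 + (17/8)·R3: [0, 0, 0, -21/8, -35/8, -7/8]
R5 ← R5 − (41/8)·R3: [0, 0, 0, 215/24, 241/24, -83/24]
R5 ← R5 + (215/63)·R4: [0, 0, 0, 0, -44/9, -58/9]
Echelon form has 5 nonzero rows, so rank(C) = 5.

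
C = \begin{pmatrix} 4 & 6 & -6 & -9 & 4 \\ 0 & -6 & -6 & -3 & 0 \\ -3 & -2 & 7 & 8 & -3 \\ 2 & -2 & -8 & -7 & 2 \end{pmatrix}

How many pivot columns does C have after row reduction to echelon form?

2

Row reduce to echelon form.
R3 ← R3 + (3/4)·R1: [0, 5/2, 5/2, 5/4, 0]
R4 ← R4 − (1/2)·R1: [0, -5, -5, -5/2, 0]
R3 ← R3 + (5/12)·R2: [0, 0, 0, 0, 0]
R4 ← R4 − (5/6)·R2: [0, 0, 0, 0, 0]
Echelon form has 2 nonzero rows, so rank(C) = 2.
Each nonzero row contributes one pivot column: 2 pivot columns.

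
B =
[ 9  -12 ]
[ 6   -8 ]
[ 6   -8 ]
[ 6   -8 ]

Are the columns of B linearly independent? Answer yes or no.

Row reduce B to echelon form.
R2 ← R2 − (2/3)·R1: [0, 0]
R3 ← R3 − (2/3)·R1: [0, 0]
R4 ← R4 − (2/3)·R1: [0, 0]
1 pivot among 2 columns.
Only 1 < 2 pivot columns, so the columns are linearly dependent.

no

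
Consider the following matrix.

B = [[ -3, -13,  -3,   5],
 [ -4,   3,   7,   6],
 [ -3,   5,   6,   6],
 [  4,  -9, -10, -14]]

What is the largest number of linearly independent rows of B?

4

Row reduce to echelon form.
R2 ← R2 − (4/3)·R1: [0, 61/3, 11, -2/3]
R3 ← R3 − R1: [0, 18, 9, 1]
R4 ← R4 + (4/3)·R1: [0, -79/3, -14, -22/3]
R3 ← R3 − (54/61)·R2: [0, 0, -45/61, 97/61]
R4 ← R4 + (79/61)·R2: [0, 0, 15/61, -500/61]
R4 ← R4 + (1/3)·R3: [0, 0, 0, -23/3]
Echelon form has 4 nonzero rows, so rank(B) = 4.
The rank gives the maximum number of linearly independent rows: 4.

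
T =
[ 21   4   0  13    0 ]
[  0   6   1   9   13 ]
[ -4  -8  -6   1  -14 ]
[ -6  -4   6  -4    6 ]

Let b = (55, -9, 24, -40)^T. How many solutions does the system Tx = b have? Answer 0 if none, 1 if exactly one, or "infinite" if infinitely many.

Row reduce the augmented matrix [T | b].
R3 ← R3 + (4/21)·R1: [0, -152/21, -6, 73/21, -14, 724/21]
R4 ← R4 + (2/7)·R1: [0, -20/7, 6, -2/7, 6, -170/7]
R3 ← R3 + (76/63)·R2: [0, 0, -302/63, 43/3, 106/63, 496/21]
R4 ← R4 + (10/21)·R2: [0, 0, 136/21, 4, 256/21, -200/7]
R4 ← R4 + (204/151)·R3: [0, 0, 0, 3528/151, 2184/151, 504/151]
The echelon form has 4 nonzero rows, and every pivot lies in the first 5 columns, so rank(T) = rank([T|b]) = 4.
The system is consistent.
rank = 4 < 5 unknowns, so there are infinitely many solutions.

infinite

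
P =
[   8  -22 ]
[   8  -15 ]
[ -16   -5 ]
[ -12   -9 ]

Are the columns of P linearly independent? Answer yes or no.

yes

Row reduce P to echelon form.
R2 ← R2 − R1: [0, 7]
R3 ← R3 + (2)·R1: [0, -49]
R4 ← R4 + (3/2)·R1: [0, -42]
R3 ← R3 + (7)·R2: [0, 0]
R4 ← R4 + (6)·R2: [0, 0]
2 pivots among 2 columns.
Every column is a pivot column, so the columns are linearly independent.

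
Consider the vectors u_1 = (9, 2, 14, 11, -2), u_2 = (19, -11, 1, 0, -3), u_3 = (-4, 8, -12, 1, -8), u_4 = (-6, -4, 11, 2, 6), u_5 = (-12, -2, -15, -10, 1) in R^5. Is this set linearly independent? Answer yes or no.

Form the matrix with these vectors as rows and row reduce.
R2 ← R2 − (19/9)·R1: [0, -137/9, -257/9, -209/9, 11/9]
R3 ← R3 + (4/9)·R1: [0, 80/9, -52/9, 53/9, -80/9]
R4 ← R4 + (2/3)·R1: [0, -8/3, 61/3, 28/3, 14/3]
R5 ← R5 + (4/3)·R1: [0, 2/3, 11/3, 14/3, -5/3]
R3 ← R3 + (80/137)·R2: [0, 0, -3076/137, -1051/137, -1120/137]
R4 ← R4 − (24/137)·R2: [0, 0, 3471/137, 1836/137, 610/137]
R5 ← R5 + (6/137)·R2: [0, 0, 331/137, 500/137, -221/137]
R4 ← R4 + (3471/3076)·R3: [0, 0, 0, 14595/3076, -3670/769]
R5 ← R5 + (331/3076)·R3: [0, 0, 0, 8687/3076, -1917/769]
R5 ← R5 − (1241/2085)·R4: [0, 0, 0, 0, 145/417]
5 nonzero rows, so the 5 vectors span a space of dimension 5.
Since 5 = 5, the vectors are linearly independent.

yes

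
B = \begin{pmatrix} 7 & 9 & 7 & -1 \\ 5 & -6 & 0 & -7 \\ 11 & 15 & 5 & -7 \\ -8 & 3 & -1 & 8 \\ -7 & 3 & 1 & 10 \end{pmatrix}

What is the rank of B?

Row reduce to echelon form.
R2 ← R2 − (5/7)·R1: [0, -87/7, -5, -44/7]
R3 ← R3 − (11/7)·R1: [0, 6/7, -6, -38/7]
R4 ← R4 + (8/7)·R1: [0, 93/7, 7, 48/7]
R5 ← R5 + R1: [0, 12, 8, 9]
R3 ← R3 + (2/29)·R2: [0, 0, -184/29, -170/29]
R4 ← R4 + (31/29)·R2: [0, 0, 48/29, 4/29]
R5 ← R5 + (28/29)·R2: [0, 0, 92/29, 85/29]
R4 ← R4 + (6/23)·R3: [0, 0, 0, -32/23]
R5 ← R5 + (1/2)·R3: [0, 0, 0, 0]
Echelon form has 4 nonzero rows, so rank(B) = 4.

4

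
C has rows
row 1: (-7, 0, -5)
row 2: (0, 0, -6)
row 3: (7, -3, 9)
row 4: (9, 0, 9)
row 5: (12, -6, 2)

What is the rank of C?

Row reduce to echelon form.
R3 ← R3 + R1: [0, -3, 4]
R4 ← R4 + (9/7)·R1: [0, 0, 18/7]
R5 ← R5 + (12/7)·R1: [0, -6, -46/7]
Swap R2 ↔ R3
R5 ← R5 − (2)·R2: [0, 0, -102/7]
R4 ← R4 + (3/7)·R3: [0, 0, 0]
R5 ← R5 − (17/7)·R3: [0, 0, 0]
Echelon form has 3 nonzero rows, so rank(C) = 3.

3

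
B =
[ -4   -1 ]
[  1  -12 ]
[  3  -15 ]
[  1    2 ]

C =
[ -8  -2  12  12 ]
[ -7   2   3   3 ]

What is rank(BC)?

First compute BC:
[[ 39,   6, -51, -51],
 [ 76, -26, -24, -24],
 [ 81, -36,  -9,  -9],
 [-22,   2,  18,  18]]
Now row reduce the product.
R2 ← R2 − (76/39)·R1: [0, -490/13, 980/13, 980/13]
R3 ← R3 − (27/13)·R1: [0, -630/13, 1260/13, 1260/13]
R4 ← R4 + (22/39)·R1: [0, 70/13, -140/13, -140/13]
R3 ← R3 − (9/7)·R2: [0, 0, 0, 0]
R4 ← R4 + (1/7)·R2: [0, 0, 0, 0]
2 nonzero rows, so rank(BC) = 2.

2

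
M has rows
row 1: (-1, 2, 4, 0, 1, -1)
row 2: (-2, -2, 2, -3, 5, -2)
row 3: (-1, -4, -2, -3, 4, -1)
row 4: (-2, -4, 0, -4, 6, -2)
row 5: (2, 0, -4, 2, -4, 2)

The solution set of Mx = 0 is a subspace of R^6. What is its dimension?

4

Row reduce to echelon form.
R2 ← R2 − (2)·R1: [0, -6, -6, -3, 3, 0]
R3 ← R3 − R1: [0, -6, -6, -3, 3, 0]
R4 ← R4 − (2)·R1: [0, -8, -8, -4, 4, 0]
R5 ← R5 + (2)·R1: [0, 4, 4, 2, -2, 0]
R3 ← R3 − R2: [0, 0, 0, 0, 0, 0]
R4 ← R4 − (4/3)·R2: [0, 0, 0, 0, 0, 0]
R5 ← R5 + (2/3)·R2: [0, 0, 0, 0, 0, 0]
2 nonzero rows, so rank(M) = 2.
M has 6 columns; by rank–nullity, nullity = 6 − 2 = 4.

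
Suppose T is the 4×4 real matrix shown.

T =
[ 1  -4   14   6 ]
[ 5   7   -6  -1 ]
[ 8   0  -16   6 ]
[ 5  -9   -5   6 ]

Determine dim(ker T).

Row reduce to echelon form.
R2 ← R2 − (5)·R1: [0, 27, -76, -31]
R3 ← R3 − (8)·R1: [0, 32, -128, -42]
R4 ← R4 − (5)·R1: [0, 11, -75, -24]
R3 ← R3 − (32/27)·R2: [0, 0, -1024/27, -142/27]
R4 ← R4 − (11/27)·R2: [0, 0, -1189/27, -307/27]
R4 ← R4 − (1189/1024)·R3: [0, 0, 0, -2695/512]
4 nonzero rows, so rank(T) = 4.
T has 4 columns; by rank–nullity, nullity = 4 − 4 = 0.

0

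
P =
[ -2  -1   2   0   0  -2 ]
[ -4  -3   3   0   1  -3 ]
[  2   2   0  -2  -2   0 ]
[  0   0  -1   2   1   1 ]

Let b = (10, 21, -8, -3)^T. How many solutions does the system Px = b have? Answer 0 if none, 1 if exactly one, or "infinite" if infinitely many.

infinite

Row reduce the augmented matrix [P | b].
R2 ← R2 − (2)·R1: [0, -1, -1, 0, 1, 1, 1]
R3 ← R3 + R1: [0, 1, 2, -2, -2, -2, 2]
R3 ← R3 + R2: [0, 0, 1, -2, -1, -1, 3]
R4 ← R4 + R3: [0, 0, 0, 0, 0, 0, 0]
The echelon form has 3 nonzero rows, and every pivot lies in the first 6 columns, so rank(P) = rank([P|b]) = 3.
The system is consistent.
rank = 3 < 6 unknowns, so there are infinitely many solutions.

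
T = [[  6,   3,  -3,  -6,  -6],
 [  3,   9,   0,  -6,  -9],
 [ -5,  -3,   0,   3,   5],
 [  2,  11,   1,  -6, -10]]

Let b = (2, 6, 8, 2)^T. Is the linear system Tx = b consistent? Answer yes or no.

Row reduce the augmented matrix [T | b].
R2 ← R2 − (1/2)·R1: [0, 15/2, 3/2, -3, -6, 5]
R3 ← R3 + (5/6)·R1: [0, -1/2, -5/2, -2, 0, 29/3]
R4 ← R4 − (1/3)·R1: [0, 10, 2, -4, -8, 4/3]
R3 ← R3 + (1/15)·R2: [0, 0, -12/5, -11/5, -2/5, 10]
R4 ← R4 − (4/3)·R2: [0, 0, 0, 0, 0, -16/3]
The echelon form has 4 nonzero rows; the last pivot sits in the augmented column, so rank(T) = 3 but rank([T|b]) = 4.
Since the ranks differ, the system is inconsistent.

no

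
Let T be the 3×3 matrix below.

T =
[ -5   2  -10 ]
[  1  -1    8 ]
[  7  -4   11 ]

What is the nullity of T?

0

Row reduce to echelon form.
R2 ← R2 + (1/5)·R1: [0, -3/5, 6]
R3 ← R3 + (7/5)·R1: [0, -6/5, -3]
R3 ← R3 − (2)·R2: [0, 0, -15]
3 nonzero rows, so rank(T) = 3.
T has 3 columns; by rank–nullity, nullity = 3 − 3 = 0.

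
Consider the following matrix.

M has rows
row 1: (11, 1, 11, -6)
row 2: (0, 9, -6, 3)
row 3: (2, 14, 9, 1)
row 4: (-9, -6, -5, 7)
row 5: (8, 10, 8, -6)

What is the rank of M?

4

Row reduce to echelon form.
R3 ← R3 − (2/11)·R1: [0, 152/11, 7, 23/11]
R4 ← R4 + (9/11)·R1: [0, -57/11, 4, 23/11]
R5 ← R5 − (8/11)·R1: [0, 102/11, 0, -18/11]
R3 ← R3 − (152/99)·R2: [0, 0, 535/33, -83/33]
R4 ← R4 + (19/33)·R2: [0, 0, 6/11, 42/11]
R5 ← R5 − (34/33)·R2: [0, 0, 68/11, -52/11]
R4 ← R4 − (18/535)·R3: [0, 0, 0, 2088/535]
R5 ← R5 − (204/535)·R3: [0, 0, 0, -2016/535]
R5 ← R5 + (28/29)·R4: [0, 0, 0, 0]
Echelon form has 4 nonzero rows, so rank(M) = 4.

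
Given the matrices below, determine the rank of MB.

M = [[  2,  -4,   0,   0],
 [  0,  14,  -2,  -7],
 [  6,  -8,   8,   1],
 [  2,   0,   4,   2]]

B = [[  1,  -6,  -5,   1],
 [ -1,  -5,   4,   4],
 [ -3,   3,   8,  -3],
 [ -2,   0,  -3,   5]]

First compute MB:
[[  6,   8, -26, -14],
 [  6, -76,  61,  27],
 [-12,  28,  -1, -45],
 [-14,   0,  16,   0]]
Now row reduce the product.
R2 ← R2 − R1: [0, -84, 87, 41]
R3 ← R3 + (2)·R1: [0, 44, -53, -73]
R4 ← R4 + (7/3)·R1: [0, 56/3, -134/3, -98/3]
R3 ← R3 + (11/21)·R2: [0, 0, -52/7, -1082/21]
R4 ← R4 + (2/9)·R2: [0, 0, -76/3, -212/9]
R4 ← R4 − (133/39)·R3: [0, 0, 0, 1978/13]
4 nonzero rows, so rank(MB) = 4.

4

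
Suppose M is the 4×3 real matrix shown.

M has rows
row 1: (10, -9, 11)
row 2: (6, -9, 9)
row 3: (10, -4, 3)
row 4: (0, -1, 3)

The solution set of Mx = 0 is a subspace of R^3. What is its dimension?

Row reduce to echelon form.
R2 ← R2 − (3/5)·R1: [0, -18/5, 12/5]
R3 ← R3 − R1: [0, 5, -8]
R3 ← R3 + (25/18)·R2: [0, 0, -14/3]
R4 ← R4 − (5/18)·R2: [0, 0, 7/3]
R4 ← R4 + (1/2)·R3: [0, 0, 0]
3 nonzero rows, so rank(M) = 3.
M has 3 columns; by rank–nullity, nullity = 3 − 3 = 0.

0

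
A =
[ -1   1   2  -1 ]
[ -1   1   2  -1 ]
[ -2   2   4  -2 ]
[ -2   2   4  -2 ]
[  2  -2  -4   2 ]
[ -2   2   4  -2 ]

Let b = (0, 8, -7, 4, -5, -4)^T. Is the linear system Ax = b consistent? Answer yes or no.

no

Row reduce the augmented matrix [A | b].
R2 ← R2 − R1: [0, 0, 0, 0, 8]
R3 ← R3 − (2)·R1: [0, 0, 0, 0, -7]
R4 ← R4 − (2)·R1: [0, 0, 0, 0, 4]
R5 ← R5 + (2)·R1: [0, 0, 0, 0, -5]
R6 ← R6 − (2)·R1: [0, 0, 0, 0, -4]
R3 ← R3 + (7/8)·R2: [0, 0, 0, 0, 0]
R4 ← R4 − (1/2)·R2: [0, 0, 0, 0, 0]
R5 ← R5 + (5/8)·R2: [0, 0, 0, 0, 0]
R6 ← R6 + (1/2)·R2: [0, 0, 0, 0, 0]
The echelon form has 2 nonzero rows; the last pivot sits in the augmented column, so rank(A) = 1 but rank([A|b]) = 2.
Since the ranks differ, the system is inconsistent.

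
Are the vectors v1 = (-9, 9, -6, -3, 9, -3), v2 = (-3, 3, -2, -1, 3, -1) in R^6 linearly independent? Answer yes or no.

Form the matrix with these vectors as rows and row reduce.
R2 ← R2 − (1/3)·R1: [0, 0, 0, 0, 0, 0]
1 nonzero row, so the 2 vectors span a space of dimension 1.
Since 1 < 2, the vectors are linearly dependent.

no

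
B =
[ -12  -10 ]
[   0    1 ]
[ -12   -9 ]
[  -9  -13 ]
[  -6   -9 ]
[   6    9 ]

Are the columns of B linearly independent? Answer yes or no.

yes

Row reduce B to echelon form.
R3 ← R3 − R1: [0, 1]
R4 ← R4 − (3/4)·R1: [0, -11/2]
R5 ← R5 − (1/2)·R1: [0, -4]
R6 ← R6 + (1/2)·R1: [0, 4]
R3 ← R3 − R2: [0, 0]
R4 ← R4 + (11/2)·R2: [0, 0]
R5 ← R5 + (4)·R2: [0, 0]
R6 ← R6 − (4)·R2: [0, 0]
2 pivots among 2 columns.
Every column is a pivot column, so the columns are linearly independent.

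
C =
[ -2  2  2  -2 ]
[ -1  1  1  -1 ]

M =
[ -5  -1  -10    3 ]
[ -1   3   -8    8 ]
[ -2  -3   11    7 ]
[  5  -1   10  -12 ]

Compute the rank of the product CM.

1

First compute CM:
[[ -6,   4,   6,  48],
 [ -3,   2,   3,  24]]
Now row reduce the product.
R2 ← R2 − (1/2)·R1: [0, 0, 0, 0]
1 nonzero row, so rank(CM) = 1.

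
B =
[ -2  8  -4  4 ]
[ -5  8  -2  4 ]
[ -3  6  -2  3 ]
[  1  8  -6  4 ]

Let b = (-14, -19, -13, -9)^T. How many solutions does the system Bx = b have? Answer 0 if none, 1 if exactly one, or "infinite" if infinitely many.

Row reduce the augmented matrix [B | b].
R2 ← R2 − (5/2)·R1: [0, -12, 8, -6, 16]
R3 ← R3 − (3/2)·R1: [0, -6, 4, -3, 8]
R4 ← R4 + (1/2)·R1: [0, 12, -8, 6, -16]
R3 ← R3 − (1/2)·R2: [0, 0, 0, 0, 0]
R4 ← R4 + R2: [0, 0, 0, 0, 0]
The echelon form has 2 nonzero rows, and every pivot lies in the first 4 columns, so rank(B) = rank([B|b]) = 2.
The system is consistent.
rank = 2 < 4 unknowns, so there are infinitely many solutions.

infinite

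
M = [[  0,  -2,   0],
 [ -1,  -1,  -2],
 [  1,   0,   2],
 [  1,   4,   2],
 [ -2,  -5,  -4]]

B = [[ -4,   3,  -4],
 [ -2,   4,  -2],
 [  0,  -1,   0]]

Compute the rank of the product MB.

2

First compute MB:
[[  4,  -8,   4],
 [  6,  -5,   6],
 [ -4,   1,  -4],
 [-12,  17, -12],
 [ 18, -22,  18]]
Now row reduce the product.
R2 ← R2 − (3/2)·R1: [0, 7, 0]
R3 ← R3 + R1: [0, -7, 0]
R4 ← R4 + (3)·R1: [0, -7, 0]
R5 ← R5 − (9/2)·R1: [0, 14, 0]
R3 ← R3 + R2: [0, 0, 0]
R4 ← R4 + R2: [0, 0, 0]
R5 ← R5 − (2)·R2: [0, 0, 0]
2 nonzero rows, so rank(MB) = 2.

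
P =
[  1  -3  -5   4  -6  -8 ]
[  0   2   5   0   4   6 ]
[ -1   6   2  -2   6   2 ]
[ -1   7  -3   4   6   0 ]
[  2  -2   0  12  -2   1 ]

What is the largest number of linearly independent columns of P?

Row reduce to echelon form.
R3 ← R3 + R1: [0, 3, -3, 2, 0, -6]
R4 ← R4 + R1: [0, 4, -8, 8, 0, -8]
R5 ← R5 − (2)·R1: [0, 4, 10, 4, 10, 17]
R3 ← R3 − (3/2)·R2: [0, 0, -21/2, 2, -6, -15]
R4 ← R4 − (2)·R2: [0, 0, -18, 8, -8, -20]
R5 ← R5 − (2)·R2: [0, 0, 0, 4, 2, 5]
R4 ← R4 − (12/7)·R3: [0, 0, 0, 32/7, 16/7, 40/7]
R5 ← R5 − (7/8)·R4: [0, 0, 0, 0, 0, 0]
Echelon form has 4 nonzero rows, so rank(P) = 4.
The rank gives the maximum number of linearly independent columns: 4.

4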